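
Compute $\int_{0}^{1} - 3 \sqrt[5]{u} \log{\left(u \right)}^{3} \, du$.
$\frac{625}{72}$

Start from the elementary integral
$$J(a) = \int_{0}^{1} - 3 u^{a} \, du = - \frac{3}{a + 1}.$$

Differentiating under the integral sign brings down a factor of $\ln u$:
$$\frac{dJ}{da} = \int_{0}^{1} - 3 u^{a} \log{\left(u \right)} \, du = \frac{3}{\left(a + 1\right)^{2}}.$$

Repeating $3$ times in total — each differentiation brings down another $\ln u$ — gives
$$\frac{d^{3}J}{da^{3}} = \int_{0}^{1} - 3 u^{a} \log{\left(u \right)}^{3} \, du = \frac{18}{\left(a + 1\right)^{4}},$$
and the integrand here is exactly the target integrand, so $I = \frac{18}{\left(a + 1\right)^{4}}$.

Setting $a = \frac{1}{5}$:
$$I = \frac{625}{72}.$$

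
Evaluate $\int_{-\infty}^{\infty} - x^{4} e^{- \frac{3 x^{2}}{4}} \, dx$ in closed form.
$- \frac{8 \sqrt{3} \sqrt{\pi}}{9}$

Start from the elementary integral
$$J(a) = \int_{-\infty}^{\infty} - e^{- a x^{2}} \, dx = - \frac{\sqrt{\pi}}{\sqrt{a}}.$$

Differentiating under the integral sign brings down a factor of $(-x^2)$:
$$\frac{dJ}{da} = \int_{-\infty}^{\infty} x^{2} e^{- a x^{2}} \, dx = \frac{\sqrt{\pi}}{2 a^{\frac{3}{2}}}.$$

Repeating twice in total — each differentiation brings down another $(-x^2)$ — gives
$$\frac{d^{2}J}{da^{2}} = \int_{-\infty}^{\infty} - x^{4} e^{- a x^{2}} \, dx = - \frac{3 \sqrt{\pi}}{4 a^{\frac{5}{2}}},$$
and the integrand here is exactly the target integrand, so $I = - \frac{3 \sqrt{\pi}}{4 a^{\frac{5}{2}}}$.

Setting $a = \frac{3}{4}$:
$$I = - \frac{8 \sqrt{3} \sqrt{\pi}}{9}.$$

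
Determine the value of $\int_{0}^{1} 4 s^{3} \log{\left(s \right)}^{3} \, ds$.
$- \frac{3}{32}$

Consider the simpler parametrised integral
$$J(a) = \int_{0}^{1} 4 s^{a} \, ds = \frac{4}{a + 1}.$$

Differentiating under the integral sign brings down a factor of $\ln s$:
$$\frac{dJ}{da} = \int_{0}^{1} 4 s^{a} \log{\left(s \right)} \, ds = - \frac{4}{\left(a + 1\right)^{2}}.$$

Repeating $3$ times in total — each differentiation brings down another $\ln s$ — gives
$$\frac{d^{3}J}{da^{3}} = \int_{0}^{1} 4 s^{a} \log{\left(s \right)}^{3} \, ds = - \frac{24}{\left(a + 1\right)^{4}},$$
and the integrand here is exactly the target integrand, so $I = - \frac{24}{\left(a + 1\right)^{4}}$.

Setting $a = 3$:
$$I = - \frac{3}{32}.$$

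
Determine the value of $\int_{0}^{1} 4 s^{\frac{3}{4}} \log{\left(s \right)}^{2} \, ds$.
$\frac{512}{343}$

Begin with the known integral
$$J(a) = \int_{0}^{1} 4 s^{a} \, ds = \frac{4}{a + 1}.$$

Differentiating under the integral sign brings down a factor of $\ln s$:
$$\frac{dJ}{da} = \int_{0}^{1} 4 s^{a} \log{\left(s \right)} \, ds = - \frac{4}{\left(a + 1\right)^{2}}.$$

Repeating twice in total — each differentiation brings down another $\ln s$ — gives
$$\frac{d^{2}J}{da^{2}} = \int_{0}^{1} 4 s^{a} \log{\left(s \right)}^{2} \, ds = \frac{8}{\left(a + 1\right)^{3}},$$
and the integrand here is exactly the target integrand, so $I = \frac{8}{\left(a + 1\right)^{3}}$.

Setting $a = \frac{3}{4}$:
$$I = \frac{512}{343}.$$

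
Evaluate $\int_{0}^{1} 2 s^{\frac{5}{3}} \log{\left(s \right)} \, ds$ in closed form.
$- \frac{9}{32}$

Consider the simpler parametrised integral
$$J(a) = \int_{0}^{1} 2 s^{a} \, ds = \frac{2}{a + 1}.$$

Differentiating under the integral sign brings down a factor of $\ln s$:
$$\frac{dJ}{da} = \int_{0}^{1} 2 s^{a} \log{\left(s \right)} \, ds = - \frac{2}{\left(a + 1\right)^{2}}.$$

The integral on the left is $I$, so $I = - \frac{2}{\left(a + 1\right)^{2}}$.

Setting $a = \frac{5}{3}$:
$$I = - \frac{9}{32}.$$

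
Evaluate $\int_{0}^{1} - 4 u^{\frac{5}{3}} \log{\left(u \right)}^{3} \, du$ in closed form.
$\frac{243}{512}$

Start from the elementary integral
$$J(a) = \int_{0}^{1} - 4 u^{a} \, du = - \frac{4}{a + 1}.$$

Differentiating under the integral sign brings down a factor of $\ln u$:
$$\frac{dJ}{da} = \int_{0}^{1} - 4 u^{a} \log{\left(u \right)} \, du = \frac{4}{\left(a + 1\right)^{2}}.$$

Repeating $3$ times in total — each differentiation brings down another $\ln u$ — gives
$$\frac{d^{3}J}{da^{3}} = \int_{0}^{1} - 4 u^{a} \log{\left(u \right)}^{3} \, du = \frac{24}{\left(a + 1\right)^{4}},$$
and the integrand here is exactly the target integrand, so $I = \frac{24}{\left(a + 1\right)^{4}}$.

Setting $a = \frac{5}{3}$:
$$I = \frac{243}{512}.$$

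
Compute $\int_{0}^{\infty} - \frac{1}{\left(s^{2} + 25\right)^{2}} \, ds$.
$- \frac{\pi}{500}$

Begin with the known result
$$J(a) = \int_{0}^{\infty} - \frac{1}{a^{2} + s^{2}} \, ds = - \frac{\pi}{2 a}.$$

Differentiating under the integral sign with respect to $a$,
$$\frac{dJ}{da} = \int_{0}^{\infty} \frac{2 a}{\left(a^{2} + s^{2}\right)^{2}} \, ds = \frac{\pi}{2 a^{2}},$$
so $\int_{0}^{\infty} - \frac{1}{\left(a^{2} + s^{2}\right)^{2}} \, ds = - \frac{\pi}{4 a^{3}}$.

Setting $a = 5$:
$$I = - \frac{\pi}{500}.$$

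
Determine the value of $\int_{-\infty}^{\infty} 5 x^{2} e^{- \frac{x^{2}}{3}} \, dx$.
$\frac{15 \sqrt{3} \sqrt{\pi}}{2}$

Start from the elementary integral
$$J(a) = \int_{-\infty}^{\infty} 5 e^{- a x^{2}} \, dx = \frac{5 \sqrt{\pi}}{\sqrt{a}}.$$

Differentiating under the integral sign brings down a factor of $(-x^2)$:
$$\frac{dJ}{da} = \int_{-\infty}^{\infty} - 5 x^{2} e^{- a x^{2}} \, dx = - \frac{5 \sqrt{\pi}}{2 a^{\frac{3}{2}}}.$$

The integral on the left is $-I$, so $I = \frac{5 \sqrt{\pi}}{2 a^{\frac{3}{2}}}$.

Setting $a = \frac{1}{3}$:
$$I = \frac{15 \sqrt{3} \sqrt{\pi}}{2}.$$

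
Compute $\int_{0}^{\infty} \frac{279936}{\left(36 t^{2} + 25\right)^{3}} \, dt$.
$\frac{8748 \pi}{3125}$

Recall the elementary integral
$$J(a) = \int_{0}^{\infty} \frac{6}{a^{2} + t^{2}} \, dt = \frac{3 \pi}{a}.$$

Differentiating under the integral sign with respect to $a$,
$$\frac{dJ}{da} = \int_{0}^{\infty} - \frac{12 a}{\left(a^{2} + t^{2}\right)^{2}} \, dt = - \frac{3 \pi}{a^{2}},$$
so $\int_{0}^{\infty} \frac{6}{\left(a^{2} + t^{2}\right)^{2}} \, dt = \frac{3 \pi}{2 a^{3}}$.

Repeating — each differentiation of $1/(t^2+a^2)^j$ produces $-2ja/(t^2+a^2)^{j+1}$ — and dividing through by $-2ja$ at each step yields, after $2$ differentiations in total,
$$\int_{0}^{\infty} \frac{6}{\left(a^{2} + t^{2}\right)^{3}} \, dt = \frac{9 \pi}{8 a^{5}}.$$

Setting $a = \frac{5}{6}$:
$$I = \frac{8748 \pi}{3125}.$$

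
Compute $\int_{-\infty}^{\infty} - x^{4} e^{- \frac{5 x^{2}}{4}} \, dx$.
$- \frac{24 \sqrt{5} \sqrt{\pi}}{125}$

Start from the elementary integral
$$J(a) = \int_{-\infty}^{\infty} - e^{- a x^{2}} \, dx = - \frac{\sqrt{\pi}}{\sqrt{a}}.$$

Differentiating under the integral sign brings down a factor of $(-x^2)$:
$$\frac{dJ}{da} = \int_{-\infty}^{\infty} x^{2} e^{- a x^{2}} \, dx = \frac{\sqrt{\pi}}{2 a^{\frac{3}{2}}}.$$

Repeating twice in total — each differentiation brings down another $(-x^2)$ — gives
$$\frac{d^{2}J}{da^{2}} = \int_{-\infty}^{\infty} - x^{4} e^{- a x^{2}} \, dx = - \frac{3 \sqrt{\pi}}{4 a^{\frac{5}{2}}},$$
and the integrand here is exactly the target integrand, so $I = - \frac{3 \sqrt{\pi}}{4 a^{\frac{5}{2}}}$.

Setting $a = \frac{5}{4}$:
$$I = - \frac{24 \sqrt{5} \sqrt{\pi}}{125}.$$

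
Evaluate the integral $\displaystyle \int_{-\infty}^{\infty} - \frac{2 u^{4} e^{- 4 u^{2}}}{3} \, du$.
$- \frac{\sqrt{\pi}}{64}$

Start from the elementary integral
$$J(a) = \int_{-\infty}^{\infty} - \frac{2 e^{- a u^{2}}}{3} \, du = - \frac{2 \sqrt{\pi}}{3 \sqrt{a}}.$$

Differentiating under the integral sign brings down a factor of $(-u^2)$:
$$\frac{dJ}{da} = \int_{-\infty}^{\infty} \frac{2 u^{2} e^{- a u^{2}}}{3} \, du = \frac{\sqrt{\pi}}{3 a^{\frac{3}{2}}}.$$

Repeating twice in total — each differentiation brings down another $(-u^2)$ — gives
$$\frac{d^{2}J}{da^{2}} = \int_{-\infty}^{\infty} - \frac{2 u^{4} e^{- a u^{2}}}{3} \, du = - \frac{\sqrt{\pi}}{2 a^{\frac{5}{2}}},$$
and the integrand here is exactly the target integrand, so $I = - \frac{\sqrt{\pi}}{2 a^{\frac{5}{2}}}$.

Setting $a = 4$:
$$I = - \frac{\sqrt{\pi}}{64}.$$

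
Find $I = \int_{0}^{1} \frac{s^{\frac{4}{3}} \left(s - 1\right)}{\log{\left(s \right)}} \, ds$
$- \log{\left(7 \right)} + \log{\left(10 \right)}$

Introduce a parameter $a$ in the exponent: let $I(a) = \int_{0}^{1} \frac{s^{\frac{7}{3}} - s^{a}}{\log{\left(s \right)}} \, ds$.

Since $\dfrac{\partial}{\partial a}\,s^{a} = s^{a} \ln s$, the $\ln s$ in the denominator cancels and
$$\frac{dI}{da} = \int_{0}^{1} -1 s^{a} \, ds = -1 \left[\frac{s^{a+1}}{a+1}\right]_0^1 = - \frac{1}{a + 1}.$$

Integrating with respect to $a$ gives $I(a) = - \log{\left(\frac{3 a}{10} + \frac{3}{10} \right)} + C$.

At $a = \frac{7}{3}$ the integrand is identically $0$, so $I(\frac{7}{3}) = 0$. The closed form gives $0$, hence $C = 0$.

Setting $a = \frac{4}{3}$:
$$I = - \log{\left(7 \right)} + \log{\left(10 \right)}.$$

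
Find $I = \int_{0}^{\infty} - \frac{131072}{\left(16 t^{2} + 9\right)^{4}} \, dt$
$- \frac{5120 \pi}{2187}$

Begin with the known result
$$J(a) = \int_{0}^{\infty} - \frac{2}{a^{2} + t^{2}} \, dt = - \frac{\pi}{a}.$$

Differentiating under the integral sign with respect to $a$,
$$\frac{dJ}{da} = \int_{0}^{\infty} \frac{4 a}{\left(a^{2} + t^{2}\right)^{2}} \, dt = \frac{\pi}{a^{2}},$$
so $\int_{0}^{\infty} - \frac{2}{\left(a^{2} + t^{2}\right)^{2}} \, dt = - \frac{\pi}{2 a^{3}}$.

Repeating — each differentiation of $1/(t^2+a^2)^j$ produces $-2ja/(t^2+a^2)^{j+1}$ — and dividing through by $-2ja$ at each step yields, after $3$ differentiations in total,
$$\int_{0}^{\infty} - \frac{2}{\left(a^{2} + t^{2}\right)^{4}} \, dt = - \frac{5 \pi}{16 a^{7}}.$$

Setting $a = \frac{3}{4}$:
$$I = - \frac{5120 \pi}{2187}.$$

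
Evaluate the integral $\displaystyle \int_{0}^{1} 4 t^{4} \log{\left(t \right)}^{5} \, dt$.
$- \frac{96}{3125}$

Start from the elementary integral
$$J(a) = \int_{0}^{1} 4 t^{a} \, dt = \frac{4}{a + 1}.$$

Differentiating under the integral sign brings down a factor of $\ln t$:
$$\frac{dJ}{da} = \int_{0}^{1} 4 t^{a} \log{\left(t \right)} \, dt = - \frac{4}{\left(a + 1\right)^{2}}.$$

Repeating $5$ times in total — each differentiation brings down another $\ln t$ — gives
$$\frac{d^{5}J}{da^{5}} = \int_{0}^{1} 4 t^{a} \log{\left(t \right)}^{5} \, dt = - \frac{480}{\left(a + 1\right)^{6}},$$
and the integrand here is exactly the target integrand, so $I = - \frac{480}{\left(a + 1\right)^{6}}$.

Setting $a = 4$:
$$I = - \frac{96}{3125}.$$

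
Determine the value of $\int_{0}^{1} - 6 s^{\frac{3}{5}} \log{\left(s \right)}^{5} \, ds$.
$\frac{703125}{16384}$

Start from the elementary integral
$$J(a) = \int_{0}^{1} - 6 s^{a} \, ds = - \frac{6}{a + 1}.$$

Differentiating under the integral sign brings down a factor of $\ln s$:
$$\frac{dJ}{da} = \int_{0}^{1} - 6 s^{a} \log{\left(s \right)} \, ds = \frac{6}{\left(a + 1\right)^{2}}.$$

Repeating $5$ times in total — each differentiation brings down another $\ln s$ — gives
$$\frac{d^{5}J}{da^{5}} = \int_{0}^{1} - 6 s^{a} \log{\left(s \right)}^{5} \, ds = \frac{720}{\left(a + 1\right)^{6}},$$
and the integrand here is exactly the target integrand, so $I = \frac{720}{\left(a + 1\right)^{6}}$.

Setting $a = \frac{3}{5}$:
$$I = \frac{703125}{16384}.$$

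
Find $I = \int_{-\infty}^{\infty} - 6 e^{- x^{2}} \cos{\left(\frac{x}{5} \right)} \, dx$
$- \frac{6 \sqrt{\pi}}{e^{\frac{1}{100}}}$

Treat the cosine frequency as a parameter and define $I(b) = \int_{-\infty}^{\infty} - 6 e^{- x^{2}} \cos{\left(b x \right)} \, dx$.

Differentiating under the integral sign,
$$I'(b) = \int_{-\infty}^{\infty} 6 x e^{- x^{2}} \sin{\left(b x \right)} \, dx.$$

Integrate $\int_{-\infty}^{\infty} x \sin(b x)\, e^{- x^{2}}\, dx$ by parts with $u = \sin(b x)$ and $dv = x\, e^{- x^{2}}\, dx$, giving $v = - \frac{e^{- x^{2}}}{2}$. The boundary term vanishes and
$$\int_{-\infty}^{\infty} x \sin(b x)\, e^{- x^{2}}\, dx = \frac{b}{2} \int_{-\infty}^{\infty} \cos(b x)\, e^{- x^{2}}\, dx,$$
so $I'(b) = - \frac{b}{2}\, I(b)$.

This is a separable first-order ODE; solving with the initial condition $I(0) = \int_{-\infty}^{\infty} - 6 e^{- x^{2}}\,dx = - 6 \sqrt{\pi}$ gives
$$I(b) = - 6 \sqrt{\pi} e^{- \frac{b^{2}}{4}}.$$

Setting $b = \frac{1}{5}$:
$$I = - \frac{6 \sqrt{\pi}}{e^{\frac{1}{100}}}.$$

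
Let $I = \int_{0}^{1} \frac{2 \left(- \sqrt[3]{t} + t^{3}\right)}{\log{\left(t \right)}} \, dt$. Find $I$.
$\log{\left(9 \right)}$

Replace the exponent $3$ by a parameter $a$: let $I(a) = \int_{0}^{1} \frac{2 \left(- \sqrt[3]{t} + t^{a}\right)}{\log{\left(t \right)}} \, dt$.

Since $\dfrac{\partial}{\partial a}\,t^{a} = t^{a} \ln t$, the $\ln t$ in the denominator cancels and
$$\frac{dI}{da} = \int_{0}^{1} 2 t^{a} \, dt = 2 \left[\frac{t^{a+1}}{a+1}\right]_0^1 = \frac{2}{a + 1}.$$

Integrating with respect to $a$ gives $I(a) = \log{\left(\frac{9 \left(a + 1\right)^{2}}{16} \right)} + C$.

At $a = \frac{1}{3}$ the integrand is identically $0$, so $I(\frac{1}{3}) = 0$. The closed form gives $0$, hence $C = 0$.

Setting $a = 3$:
$$I = \log{\left(9 \right)}.$$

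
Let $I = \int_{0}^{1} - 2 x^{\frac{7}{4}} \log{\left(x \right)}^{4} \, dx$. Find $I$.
$- \frac{49152}{161051}$

Begin with the known integral
$$J(a) = \int_{0}^{1} - 2 x^{a} \, dx = - \frac{2}{a + 1}.$$

Differentiating under the integral sign brings down a factor of $\ln x$:
$$\frac{dJ}{da} = \int_{0}^{1} - 2 x^{a} \log{\left(x \right)} \, dx = \frac{2}{\left(a + 1\right)^{2}}.$$

Repeating $4$ times in total — each differentiation brings down another $\ln x$ — gives
$$\frac{d^{4}J}{da^{4}} = \int_{0}^{1} - 2 x^{a} \log{\left(x \right)}^{4} \, dx = - \frac{48}{\left(a + 1\right)^{5}},$$
and the integrand here is exactly the target integrand, so $I = - \frac{48}{\left(a + 1\right)^{5}}$.

Setting $a = \frac{7}{4}$:
$$I = - \frac{49152}{161051}.$$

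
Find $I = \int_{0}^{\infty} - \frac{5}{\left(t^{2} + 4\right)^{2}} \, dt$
$- \frac{5 \pi}{32}$

Begin with the known result
$$J(a) = \int_{0}^{\infty} - \frac{5}{a^{2} + t^{2}} \, dt = - \frac{5 \pi}{2 a}.$$

Differentiating under the integral sign with respect to $a$,
$$\frac{dJ}{da} = \int_{0}^{\infty} \frac{10 a}{\left(a^{2} + t^{2}\right)^{2}} \, dt = \frac{5 \pi}{2 a^{2}},$$
so $\int_{0}^{\infty} - \frac{5}{\left(a^{2} + t^{2}\right)^{2}} \, dt = - \frac{5 \pi}{4 a^{3}}$.

Setting $a = 2$:
$$I = - \frac{5 \pi}{32}.$$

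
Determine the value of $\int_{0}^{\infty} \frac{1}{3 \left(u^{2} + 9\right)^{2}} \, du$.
$\frac{\pi}{324}$

Recall the elementary integral
$$J(a) = \int_{0}^{\infty} \frac{1}{3 \left(a^{2} + u^{2}\right)} \, du = \frac{\pi}{6 a}.$$

Differentiating under the integral sign with respect to $a$,
$$\frac{dJ}{da} = \int_{0}^{\infty} - \frac{2 a}{3 \left(a^{2} + u^{2}\right)^{2}} \, du = - \frac{\pi}{6 a^{2}},$$
so $\int_{0}^{\infty} \frac{1}{3 \left(a^{2} + u^{2}\right)^{2}} \, du = \frac{\pi}{12 a^{3}}$.

Setting $a = 3$:
$$I = \frac{\pi}{324}.$$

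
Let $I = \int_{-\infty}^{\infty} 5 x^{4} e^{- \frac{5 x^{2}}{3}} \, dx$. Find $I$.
$\frac{27 \sqrt{15} \sqrt{\pi}}{100}$

Consider the simpler parametrised integral
$$J(a) = \int_{-\infty}^{\infty} 5 e^{- a x^{2}} \, dx = \frac{5 \sqrt{\pi}}{\sqrt{a}}.$$

Differentiating under the integral sign brings down a factor of $(-x^2)$:
$$\frac{dJ}{da} = \int_{-\infty}^{\infty} - 5 x^{2} e^{- a x^{2}} \, dx = - \frac{5 \sqrt{\pi}}{2 a^{\frac{3}{2}}}.$$

Repeating twice in total — each differentiation brings down another $(-x^2)$ — gives
$$\frac{d^{2}J}{da^{2}} = \int_{-\infty}^{\infty} 5 x^{4} e^{- a x^{2}} \, dx = \frac{15 \sqrt{\pi}}{4 a^{\frac{5}{2}}},$$
and the integrand here is exactly the target integrand, so $I = \frac{15 \sqrt{\pi}}{4 a^{\frac{5}{2}}}$.

Setting $a = \frac{5}{3}$:
$$I = \frac{27 \sqrt{15} \sqrt{\pi}}{100}.$$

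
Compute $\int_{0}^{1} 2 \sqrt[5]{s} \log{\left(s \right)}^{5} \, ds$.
$- \frac{78125}{972}$

Consider the simpler parametrised integral
$$J(a) = \int_{0}^{1} 2 s^{a} \, ds = \frac{2}{a + 1}.$$

Differentiating under the integral sign brings down a factor of $\ln s$:
$$\frac{dJ}{da} = \int_{0}^{1} 2 s^{a} \log{\left(s \right)} \, ds = - \frac{2}{\left(a + 1\right)^{2}}.$$

Repeating $5$ times in total — each differentiation brings down another $\ln s$ — gives
$$\frac{d^{5}J}{da^{5}} = \int_{0}^{1} 2 s^{a} \log{\left(s \right)}^{5} \, ds = - \frac{240}{\left(a + 1\right)^{6}},$$
and the integrand here is exactly the target integrand, so $I = - \frac{240}{\left(a + 1\right)^{6}}$.

Setting $a = \frac{1}{5}$:
$$I = - \frac{78125}{972}.$$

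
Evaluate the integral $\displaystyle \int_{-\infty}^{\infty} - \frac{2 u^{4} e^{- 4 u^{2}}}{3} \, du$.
$- \frac{\sqrt{\pi}}{64}$

Start from the elementary integral
$$J(a) = \int_{-\infty}^{\infty} - \frac{2 e^{- a u^{2}}}{3} \, du = - \frac{2 \sqrt{\pi}}{3 \sqrt{a}}.$$

Differentiating under the integral sign brings down a factor of $(-u^2)$:
$$\frac{dJ}{da} = \int_{-\infty}^{\infty} \frac{2 u^{2} e^{- a u^{2}}}{3} \, du = \frac{\sqrt{\pi}}{3 a^{\frac{3}{2}}}.$$

Repeating twice in total — each differentiation brings down another $(-u^2)$ — gives
$$\frac{d^{2}J}{da^{2}} = \int_{-\infty}^{\infty} - \frac{2 u^{4} e^{- a u^{2}}}{3} \, du = - \frac{\sqrt{\pi}}{2 a^{\frac{5}{2}}},$$
and the integrand here is exactly the target integrand, so $I = - \frac{\sqrt{\pi}}{2 a^{\frac{5}{2}}}$.

Setting $a = 4$:
$$I = - \frac{\sqrt{\pi}}{64}.$$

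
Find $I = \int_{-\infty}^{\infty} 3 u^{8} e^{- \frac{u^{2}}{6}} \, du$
$25515 \sqrt{6} \sqrt{\pi}$

Consider the simpler parametrised integral
$$J(a) = \int_{-\infty}^{\infty} 3 e^{- a u^{2}} \, du = \frac{3 \sqrt{\pi}}{\sqrt{a}}.$$

Differentiating under the integral sign brings down a factor of $(-u^2)$:
$$\frac{dJ}{da} = \int_{-\infty}^{\infty} - 3 u^{2} e^{- a u^{2}} \, du = - \frac{3 \sqrt{\pi}}{2 a^{\frac{3}{2}}}.$$

Repeating $4$ times in total — each differentiation brings down another $(-u^2)$ — gives
$$\frac{d^{4}J}{da^{4}} = \int_{-\infty}^{\infty} 3 u^{8} e^{- a u^{2}} \, du = \frac{315 \sqrt{\pi}}{16 a^{\frac{9}{2}}},$$
and the integrand here is exactly the target integrand, so $I = \frac{315 \sqrt{\pi}}{16 a^{\frac{9}{2}}}$.

Setting $a = \frac{1}{6}$:
$$I = 25515 \sqrt{6} \sqrt{\pi}.$$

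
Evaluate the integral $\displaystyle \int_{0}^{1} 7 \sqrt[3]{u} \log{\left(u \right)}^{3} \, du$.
$- \frac{1701}{128}$

Begin with the known integral
$$J(a) = \int_{0}^{1} 7 u^{a} \, du = \frac{7}{a + 1}.$$

Differentiating under the integral sign brings down a factor of $\ln u$:
$$\frac{dJ}{da} = \int_{0}^{1} 7 u^{a} \log{\left(u \right)} \, du = - \frac{7}{\left(a + 1\right)^{2}}.$$

Repeating $3$ times in total — each differentiation brings down another $\ln u$ — gives
$$\frac{d^{3}J}{da^{3}} = \int_{0}^{1} 7 u^{a} \log{\left(u \right)}^{3} \, du = - \frac{42}{\left(a + 1\right)^{4}},$$
and the integrand here is exactly the target integrand, so $I = - \frac{42}{\left(a + 1\right)^{4}}$.

Setting $a = \frac{1}{3}$:
$$I = - \frac{1701}{128}.$$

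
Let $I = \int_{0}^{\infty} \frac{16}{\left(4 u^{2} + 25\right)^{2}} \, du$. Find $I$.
$\frac{2 \pi}{125}$

Start from the standard arctangent integral
$$J(a) = \int_{0}^{\infty} \frac{1}{a^{2} + u^{2}} \, du = \frac{\pi}{2 a}.$$

Differentiating under the integral sign with respect to $a$,
$$\frac{dJ}{da} = \int_{0}^{\infty} - \frac{2 a}{\left(a^{2} + u^{2}\right)^{2}} \, du = - \frac{\pi}{2 a^{2}},$$
so $\int_{0}^{\infty} \frac{1}{\left(a^{2} + u^{2}\right)^{2}} \, du = \frac{\pi}{4 a^{3}}$.

Setting $a = \frac{5}{2}$:
$$I = \frac{2 \pi}{125}.$$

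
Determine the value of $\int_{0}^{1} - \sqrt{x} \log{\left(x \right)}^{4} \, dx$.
$- \frac{256}{81}$

Begin with the known integral
$$J(a) = \int_{0}^{1} - x^{a} \, dx = - \frac{1}{a + 1}.$$

Differentiating under the integral sign brings down a factor of $\ln x$:
$$\frac{dJ}{da} = \int_{0}^{1} - x^{a} \log{\left(x \right)} \, dx = \frac{1}{\left(a + 1\right)^{2}}.$$

Repeating $4$ times in total — each differentiation brings down another $\ln x$ — gives
$$\frac{d^{4}J}{da^{4}} = \int_{0}^{1} - x^{a} \log{\left(x \right)}^{4} \, dx = - \frac{24}{\left(a + 1\right)^{5}},$$
and the integrand here is exactly the target integrand, so $I = - \frac{24}{\left(a + 1\right)^{5}}$.

Setting $a = \frac{1}{2}$:
$$I = - \frac{256}{81}.$$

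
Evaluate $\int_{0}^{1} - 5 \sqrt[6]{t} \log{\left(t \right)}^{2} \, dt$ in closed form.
$- \frac{2160}{343}$

Consider the simpler parametrised integral
$$J(a) = \int_{0}^{1} - 5 t^{a} \, dt = - \frac{5}{a + 1}.$$

Differentiating under the integral sign brings down a factor of $\ln t$:
$$\frac{dJ}{da} = \int_{0}^{1} - 5 t^{a} \log{\left(t \right)} \, dt = \frac{5}{\left(a + 1\right)^{2}}.$$

Repeating twice in total — each differentiation brings down another $\ln t$ — gives
$$\frac{d^{2}J}{da^{2}} = \int_{0}^{1} - 5 t^{a} \log{\left(t \right)}^{2} \, dt = - \frac{10}{\left(a + 1\right)^{3}},$$
and the integrand here is exactly the target integrand, so $I = - \frac{10}{\left(a + 1\right)^{3}}$.

Setting $a = \frac{1}{6}$:
$$I = - \frac{2160}{343}.$$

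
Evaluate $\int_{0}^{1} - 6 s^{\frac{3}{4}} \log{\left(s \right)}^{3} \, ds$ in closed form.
$\frac{9216}{2401}$

Begin with the known integral
$$J(a) = \int_{0}^{1} - 6 s^{a} \, ds = - \frac{6}{a + 1}.$$

Differentiating under the integral sign brings down a factor of $\ln s$:
$$\frac{dJ}{da} = \int_{0}^{1} - 6 s^{a} \log{\left(s \right)} \, ds = \frac{6}{\left(a + 1\right)^{2}}.$$

Repeating $3$ times in total — each differentiation brings down another $\ln s$ — gives
$$\frac{d^{3}J}{da^{3}} = \int_{0}^{1} - 6 s^{a} \log{\left(s \right)}^{3} \, ds = \frac{36}{\left(a + 1\right)^{4}},$$
and the integrand here is exactly the target integrand, so $I = \frac{36}{\left(a + 1\right)^{4}}$.

Setting $a = \frac{3}{4}$:
$$I = \frac{9216}{2401}.$$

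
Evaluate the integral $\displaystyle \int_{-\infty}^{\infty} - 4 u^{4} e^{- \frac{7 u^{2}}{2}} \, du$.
$- \frac{12 \sqrt{14} \sqrt{\pi}}{343}$

Consider the simpler parametrised integral
$$J(a) = \int_{-\infty}^{\infty} - 4 e^{- a u^{2}} \, du = - \frac{4 \sqrt{\pi}}{\sqrt{a}}.$$

Differentiating under the integral sign brings down a factor of $(-u^2)$:
$$\frac{dJ}{da} = \int_{-\infty}^{\infty} 4 u^{2} e^{- a u^{2}} \, du = \frac{2 \sqrt{\pi}}{a^{\frac{3}{2}}}.$$

Repeating twice in total — each differentiation brings down another $(-u^2)$ — gives
$$\frac{d^{2}J}{da^{2}} = \int_{-\infty}^{\infty} - 4 u^{4} e^{- a u^{2}} \, du = - \frac{3 \sqrt{\pi}}{a^{\frac{5}{2}}},$$
and the integrand here is exactly the target integrand, so $I = - \frac{3 \sqrt{\pi}}{a^{\frac{5}{2}}}$.

Setting $a = \frac{7}{2}$:
$$I = - \frac{12 \sqrt{14} \sqrt{\pi}}{343}.$$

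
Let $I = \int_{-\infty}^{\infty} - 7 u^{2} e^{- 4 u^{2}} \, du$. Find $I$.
$- \frac{7 \sqrt{\pi}}{16}$

Start from the elementary integral
$$J(a) = \int_{-\infty}^{\infty} - 7 e^{- a u^{2}} \, du = - \frac{7 \sqrt{\pi}}{\sqrt{a}}.$$

Differentiating under the integral sign brings down a factor of $(-u^2)$:
$$\frac{dJ}{da} = \int_{-\infty}^{\infty} 7 u^{2} e^{- a u^{2}} \, du = \frac{7 \sqrt{\pi}}{2 a^{\frac{3}{2}}}.$$

The integral on the left is $-I$, so $I = - \frac{7 \sqrt{\pi}}{2 a^{\frac{3}{2}}}$.

Setting $a = 4$:
$$I = - \frac{7 \sqrt{\pi}}{16}.$$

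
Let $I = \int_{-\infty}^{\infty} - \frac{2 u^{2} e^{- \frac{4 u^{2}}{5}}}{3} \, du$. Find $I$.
$- \frac{5 \sqrt{5} \sqrt{\pi}}{24}$

Begin with the known integral
$$J(a) = \int_{-\infty}^{\infty} - \frac{2 e^{- a u^{2}}}{3} \, du = - \frac{2 \sqrt{\pi}}{3 \sqrt{a}}.$$

Differentiating under the integral sign brings down a factor of $(-u^2)$:
$$\frac{dJ}{da} = \int_{-\infty}^{\infty} \frac{2 u^{2} e^{- a u^{2}}}{3} \, du = \frac{\sqrt{\pi}}{3 a^{\frac{3}{2}}}.$$

The integral on the left is $-I$, so $I = - \frac{\sqrt{\pi}}{3 a^{\frac{3}{2}}}$.

Setting $a = \frac{4}{5}$:
$$I = - \frac{5 \sqrt{5} \sqrt{\pi}}{24}.$$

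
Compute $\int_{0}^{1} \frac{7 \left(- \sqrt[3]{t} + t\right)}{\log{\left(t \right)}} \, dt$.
$\log{\left(\frac{2187}{128} \right)}$

Consider the one-parameter family: let $I(a) = \int_{0}^{1} \frac{7 \left(- \sqrt[3]{t} + t^{a}\right)}{\log{\left(t \right)}} \, dt$.

Since $\dfrac{\partial}{\partial a}\,t^{a} = t^{a} \ln t$, the $\ln t$ in the denominator cancels and
$$\frac{dI}{da} = \int_{0}^{1} 7 t^{a} \, dt = 7 \left[\frac{t^{a+1}}{a+1}\right]_0^1 = \frac{7}{a + 1}.$$

Integrating with respect to $a$ gives $I(a) = \log{\left(\frac{2187 \left(a + 1\right)^{7}}{16384} \right)} + C$.

At $a = \frac{1}{3}$ the integrand is identically $0$, so $I(\frac{1}{3}) = 0$. The closed form gives $0$, hence $C = 0$.

Setting $a = 1$:
$$I = \log{\left(\frac{2187}{128} \right)}.$$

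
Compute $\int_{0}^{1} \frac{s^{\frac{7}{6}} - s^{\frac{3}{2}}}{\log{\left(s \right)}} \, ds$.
$- \log{\left(15 \right)} + \log{\left(13 \right)}$

Introduce a parameter $a$ in the exponent: let $I(a) = \int_{0}^{1} \frac{s^{\frac{7}{6}} - s^{a}}{\log{\left(s \right)}} \, ds$.

Since $\dfrac{\partial}{\partial a}\,s^{a} = s^{a} \ln s$, the $\ln s$ in the denominator cancels and
$$\frac{dI}{da} = \int_{0}^{1} -1 s^{a} \, ds = -1 \left[\frac{s^{a+1}}{a+1}\right]_0^1 = - \frac{1}{a + 1}.$$

Integrating with respect to $a$ gives $I(a) = - \log{\left(\frac{6 a}{13} + \frac{6}{13} \right)} + C$.

At $a = \frac{7}{6}$ the integrand is identically $0$, so $I(\frac{7}{6}) = 0$. The closed form gives $0$, hence $C = 0$.

Setting $a = \frac{3}{2}$:
$$I = - \log{\left(15 \right)} + \log{\left(13 \right)}.$$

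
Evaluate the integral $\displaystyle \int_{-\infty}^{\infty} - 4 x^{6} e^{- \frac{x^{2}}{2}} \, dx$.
$- 60 \sqrt{2} \sqrt{\pi}$

Begin with the known integral
$$J(a) = \int_{-\infty}^{\infty} - 4 e^{- a x^{2}} \, dx = - \frac{4 \sqrt{\pi}}{\sqrt{a}}.$$

Differentiating under the integral sign brings down a factor of $(-x^2)$:
$$\frac{dJ}{da} = \int_{-\infty}^{\infty} 4 x^{2} e^{- a x^{2}} \, dx = \frac{2 \sqrt{\pi}}{a^{\frac{3}{2}}}.$$

Repeating $3$ times in total — each differentiation brings down another $(-x^2)$ — gives
$$\frac{d^{3}J}{da^{3}} = \int_{-\infty}^{\infty} 4 x^{6} e^{- a x^{2}} \, dx = \frac{15 \sqrt{\pi}}{2 a^{\frac{7}{2}}},$$
and the integrand here is $(-1)^{3}$ times the target integrand, so $I = (-1)^{3}\,\frac{d^{3}J}{da^{3}} = - \frac{15 \sqrt{\pi}}{2 a^{\frac{7}{2}}}$.

Setting $a = \frac{1}{2}$:
$$I = - 60 \sqrt{2} \sqrt{\pi}.$$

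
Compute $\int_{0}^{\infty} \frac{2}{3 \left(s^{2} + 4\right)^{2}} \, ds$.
$\frac{\pi}{48}$

Begin with the known result
$$J(a) = \int_{0}^{\infty} \frac{2}{3 \left(a^{2} + s^{2}\right)} \, ds = \frac{\pi}{3 a}.$$

Differentiating under the integral sign with respect to $a$,
$$\frac{dJ}{da} = \int_{0}^{\infty} - \frac{4 a}{3 \left(a^{2} + s^{2}\right)^{2}} \, ds = - \frac{\pi}{3 a^{2}},$$
so $\int_{0}^{\infty} \frac{2}{3 \left(a^{2} + s^{2}\right)^{2}} \, ds = \frac{\pi}{6 a^{3}}$.

Setting $a = 2$:
$$I = \frac{\pi}{48}.$$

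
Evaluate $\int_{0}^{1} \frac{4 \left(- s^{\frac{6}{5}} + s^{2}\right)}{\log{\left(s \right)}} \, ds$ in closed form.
$\log{\left(\frac{50625}{14641} \right)}$

Introduce a parameter $a$ in the exponent: let $I(a) = \int_{0}^{1} \frac{4 \left(- s^{\frac{6}{5}} + s^{a}\right)}{\log{\left(s \right)}} \, ds$.

Since $\dfrac{\partial}{\partial a}\,s^{a} = s^{a} \ln s$, the $\ln s$ in the denominator cancels and
$$\frac{dI}{da} = \int_{0}^{1} 4 s^{a} \, ds = 4 \left[\frac{s^{a+1}}{a+1}\right]_0^1 = \frac{4}{a + 1}.$$

Integrating with respect to $a$ gives $I(a) = \log{\left(\frac{625 \left(a + 1\right)^{4}}{14641} \right)} + C$.

At $a = \frac{6}{5}$ the integrand is identically $0$, so $I(\frac{6}{5}) = 0$. The closed form gives $0$, hence $C = 0$.

Setting $a = 2$:
$$I = \log{\left(\frac{50625}{14641} \right)}.$$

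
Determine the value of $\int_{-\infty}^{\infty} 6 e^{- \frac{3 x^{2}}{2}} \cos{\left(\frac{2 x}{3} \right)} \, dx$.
$\frac{2 \sqrt{6} \sqrt{\pi}}{e^{\frac{2}{27}}}$

Define $I(b) = \int_{-\infty}^{\infty} 6 e^{- \frac{3 x^{2}}{2}} \cos{\left(b x \right)} \, dx$.

Differentiating under the integral sign,
$$I'(b) = \int_{-\infty}^{\infty} - 6 x e^{- \frac{3 x^{2}}{2}} \sin{\left(b x \right)} \, dx.$$

Integrate $\int_{-\infty}^{\infty} x \sin(b x)\, e^{- \frac{3 x^{2}}{2}}\, dx$ by parts with $u = \sin(b x)$ and $dv = x\, e^{- \frac{3 x^{2}}{2}}\, dx$, giving $v = - \frac{e^{- \frac{3 x^{2}}{2}}}{3}$. The boundary term vanishes and
$$\int_{-\infty}^{\infty} x \sin(b x)\, e^{- \frac{3 x^{2}}{2}}\, dx = \frac{b}{3} \int_{-\infty}^{\infty} \cos(b x)\, e^{- \frac{3 x^{2}}{2}}\, dx,$$
so $I'(b) = - \frac{b}{3}\, I(b)$.

This is a separable first-order ODE; solving with the initial condition $I(0) = \int_{-\infty}^{\infty} 6 e^{- \frac{3 x^{2}}{2}}\,dx = 2 \sqrt{6} \sqrt{\pi}$ gives
$$I(b) = 2 \sqrt{6} \sqrt{\pi} e^{- \frac{b^{2}}{6}}.$$

Setting $b = \frac{2}{3}$:
$$I = \frac{2 \sqrt{6} \sqrt{\pi}}{e^{\frac{2}{27}}}.$$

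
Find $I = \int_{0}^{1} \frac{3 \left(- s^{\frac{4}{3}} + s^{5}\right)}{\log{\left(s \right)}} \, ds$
$\log{\left(\frac{5832}{343} \right)}$

Replace the exponent $5$ by a parameter $a$: let $I(a) = \int_{0}^{1} \frac{3 \left(- s^{\frac{4}{3}} + s^{a}\right)}{\log{\left(s \right)}} \, ds$.

Since $\dfrac{\partial}{\partial a}\,s^{a} = s^{a} \ln s$, the $\ln s$ in the denominator cancels and
$$\frac{dI}{da} = \int_{0}^{1} 3 s^{a} \, ds = 3 \left[\frac{s^{a+1}}{a+1}\right]_0^1 = \frac{3}{a + 1}.$$

Integrating with respect to $a$ gives $I(a) = \log{\left(\frac{27 \left(a + 1\right)^{3}}{343} \right)} + C$.

At $a = \frac{4}{3}$ the integrand is identically $0$, so $I(\frac{4}{3}) = 0$. The closed form gives $0$, hence $C = 0$.

Setting $a = 5$:
$$I = \log{\left(\frac{5832}{343} \right)}.$$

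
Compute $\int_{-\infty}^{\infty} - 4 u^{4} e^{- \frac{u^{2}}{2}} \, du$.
$- 12 \sqrt{2} \sqrt{\pi}$

Begin with the known integral
$$J(a) = \int_{-\infty}^{\infty} - 4 e^{- a u^{2}} \, du = - \frac{4 \sqrt{\pi}}{\sqrt{a}}.$$

Differentiating under the integral sign brings down a factor of $(-u^2)$:
$$\frac{dJ}{da} = \int_{-\infty}^{\infty} 4 u^{2} e^{- a u^{2}} \, du = \frac{2 \sqrt{\pi}}{a^{\frac{3}{2}}}.$$

Repeating twice in total — each differentiation brings down another $(-u^2)$ — gives
$$\frac{d^{2}J}{da^{2}} = \int_{-\infty}^{\infty} - 4 u^{4} e^{- a u^{2}} \, du = - \frac{3 \sqrt{\pi}}{a^{\frac{5}{2}}},$$
and the integrand here is exactly the target integrand, so $I = - \frac{3 \sqrt{\pi}}{a^{\frac{5}{2}}}$.

Setting $a = \frac{1}{2}$:
$$I = - 12 \sqrt{2} \sqrt{\pi}.$$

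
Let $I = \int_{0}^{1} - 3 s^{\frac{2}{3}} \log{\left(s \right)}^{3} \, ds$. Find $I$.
$\frac{1458}{625}$

Consider the simpler parametrised integral
$$J(a) = \int_{0}^{1} - 3 s^{a} \, ds = - \frac{3}{a + 1}.$$

Differentiating under the integral sign brings down a factor of $\ln s$:
$$\frac{dJ}{da} = \int_{0}^{1} - 3 s^{a} \log{\left(s \right)} \, ds = \frac{3}{\left(a + 1\right)^{2}}.$$

Repeating $3$ times in total — each differentiation brings down another $\ln s$ — gives
$$\frac{d^{3}J}{da^{3}} = \int_{0}^{1} - 3 s^{a} \log{\left(s \right)}^{3} \, ds = \frac{18}{\left(a + 1\right)^{4}},$$
and the integrand here is exactly the target integrand, so $I = \frac{18}{\left(a + 1\right)^{4}}$.

Setting $a = \frac{2}{3}$:
$$I = \frac{1458}{625}.$$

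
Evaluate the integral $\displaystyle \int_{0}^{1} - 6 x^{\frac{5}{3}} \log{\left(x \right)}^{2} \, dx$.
$- \frac{81}{128}$

Consider the simpler parametrised integral
$$J(a) = \int_{0}^{1} - 6 x^{a} \, dx = - \frac{6}{a + 1}.$$

Differentiating under the integral sign brings down a factor of $\ln x$:
$$\frac{dJ}{da} = \int_{0}^{1} - 6 x^{a} \log{\left(x \right)} \, dx = \frac{6}{\left(a + 1\right)^{2}}.$$

Repeating twice in total — each differentiation brings down another $\ln x$ — gives
$$\frac{d^{2}J}{da^{2}} = \int_{0}^{1} - 6 x^{a} \log{\left(x \right)}^{2} \, dx = - \frac{12}{\left(a + 1\right)^{3}},$$
and the integrand here is exactly the target integrand, so $I = - \frac{12}{\left(a + 1\right)^{3}}$.

Setting $a = \frac{5}{3}$:
$$I = - \frac{81}{128}.$$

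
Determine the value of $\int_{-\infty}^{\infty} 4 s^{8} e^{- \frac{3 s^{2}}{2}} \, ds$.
$\frac{140 \sqrt{6} \sqrt{\pi}}{81}$

Consider the simpler parametrised integral
$$J(a) = \int_{-\infty}^{\infty} 4 e^{- a s^{2}} \, ds = \frac{4 \sqrt{\pi}}{\sqrt{a}}.$$

Differentiating under the integral sign brings down a factor of $(-s^2)$:
$$\frac{dJ}{da} = \int_{-\infty}^{\infty} - 4 s^{2} e^{- a s^{2}} \, ds = - \frac{2 \sqrt{\pi}}{a^{\frac{3}{2}}}.$$

Repeating $4$ times in total — each differentiation brings down another $(-s^2)$ — gives
$$\frac{d^{4}J}{da^{4}} = \int_{-\infty}^{\infty} 4 s^{8} e^{- a s^{2}} \, ds = \frac{105 \sqrt{\pi}}{4 a^{\frac{9}{2}}},$$
and the integrand here is exactly the target integrand, so $I = \frac{105 \sqrt{\pi}}{4 a^{\frac{9}{2}}}$.

Setting $a = \frac{3}{2}$:
$$I = \frac{140 \sqrt{6} \sqrt{\pi}}{81}.$$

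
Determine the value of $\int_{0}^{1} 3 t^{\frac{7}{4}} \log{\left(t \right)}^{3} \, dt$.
$- \frac{4608}{14641}$

Begin with the known integral
$$J(a) = \int_{0}^{1} 3 t^{a} \, dt = \frac{3}{a + 1}.$$

Differentiating under the integral sign brings down a factor of $\ln t$:
$$\frac{dJ}{da} = \int_{0}^{1} 3 t^{a} \log{\left(t \right)} \, dt = - \frac{3}{\left(a + 1\right)^{2}}.$$

Repeating $3$ times in total — each differentiation brings down another $\ln t$ — gives
$$\frac{d^{3}J}{da^{3}} = \int_{0}^{1} 3 t^{a} \log{\left(t \right)}^{3} \, dt = - \frac{18}{\left(a + 1\right)^{4}},$$
and the integrand here is exactly the target integrand, so $I = - \frac{18}{\left(a + 1\right)^{4}}$.

Setting $a = \frac{7}{4}$:
$$I = - \frac{4608}{14641}.$$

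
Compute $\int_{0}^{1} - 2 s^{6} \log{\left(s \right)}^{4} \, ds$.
$- \frac{48}{16807}$

Start from the elementary integral
$$J(a) = \int_{0}^{1} - 2 s^{a} \, ds = - \frac{2}{a + 1}.$$

Differentiating under the integral sign brings down a factor of $\ln s$:
$$\frac{dJ}{da} = \int_{0}^{1} - 2 s^{a} \log{\left(s \right)} \, ds = \frac{2}{\left(a + 1\right)^{2}}.$$

Repeating $4$ times in total — each differentiation brings down another $\ln s$ — gives
$$\frac{d^{4}J}{da^{4}} = \int_{0}^{1} - 2 s^{a} \log{\left(s \right)}^{4} \, ds = - \frac{48}{\left(a + 1\right)^{5}},$$
and the integrand here is exactly the target integrand, so $I = - \frac{48}{\left(a + 1\right)^{5}}$.

Setting $a = 6$:
$$I = - \frac{48}{16807}.$$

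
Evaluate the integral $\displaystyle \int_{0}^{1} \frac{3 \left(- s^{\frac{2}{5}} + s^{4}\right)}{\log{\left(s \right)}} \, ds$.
$\log{\left(\frac{15625}{343} \right)}$

Introduce a parameter $a$ in the exponent: let $I(a) = \int_{0}^{1} \frac{3 \left(- s^{\frac{2}{5}} + s^{a}\right)}{\log{\left(s \right)}} \, ds$.

Since $\dfrac{\partial}{\partial a}\,s^{a} = s^{a} \ln s$, the $\ln s$ in the denominator cancels and
$$\frac{dI}{da} = \int_{0}^{1} 3 s^{a} \, ds = 3 \left[\frac{s^{a+1}}{a+1}\right]_0^1 = \frac{3}{a + 1}.$$

Integrating with respect to $a$ gives $I(a) = \log{\left(\frac{125 \left(a + 1\right)^{3}}{343} \right)} + C$.

At $a = \frac{2}{5}$ the integrand is identically $0$, so $I(\frac{2}{5}) = 0$. The closed form gives $0$, hence $C = 0$.

Setting $a = 4$:
$$I = \log{\left(\frac{15625}{343} \right)}.$$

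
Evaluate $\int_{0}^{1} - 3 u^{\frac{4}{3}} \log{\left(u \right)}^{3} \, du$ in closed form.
$\frac{1458}{2401}$

Begin with the known integral
$$J(a) = \int_{0}^{1} - 3 u^{a} \, du = - \frac{3}{a + 1}.$$

Differentiating under the integral sign brings down a factor of $\ln u$:
$$\frac{dJ}{da} = \int_{0}^{1} - 3 u^{a} \log{\left(u \right)} \, du = \frac{3}{\left(a + 1\right)^{2}}.$$

Repeating $3$ times in total — each differentiation brings down another $\ln u$ — gives
$$\frac{d^{3}J}{da^{3}} = \int_{0}^{1} - 3 u^{a} \log{\left(u \right)}^{3} \, du = \frac{18}{\left(a + 1\right)^{4}},$$
and the integrand here is exactly the target integrand, so $I = \frac{18}{\left(a + 1\right)^{4}}$.

Setting $a = \frac{4}{3}$:
$$I = \frac{1458}{2401}.$$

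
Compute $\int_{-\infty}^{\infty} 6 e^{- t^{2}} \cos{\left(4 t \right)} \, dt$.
$\frac{6 \sqrt{\pi}}{e^{4}}$

Treat the cosine frequency as a parameter and define $I(b) = \int_{-\infty}^{\infty} 6 e^{- t^{2}} \cos{\left(b t \right)} \, dt$.

Differentiating under the integral sign,
$$I'(b) = \int_{-\infty}^{\infty} - 6 t e^{- t^{2}} \sin{\left(b t \right)} \, dt.$$

Integrate $\int_{-\infty}^{\infty} t \sin(b t)\, e^{- t^{2}}\, dt$ by parts with $u = \sin(b t)$ and $dv = t\, e^{- t^{2}}\, dt$, giving $v = - \frac{e^{- t^{2}}}{2}$. The boundary term vanishes and
$$\int_{-\infty}^{\infty} t \sin(b t)\, e^{- t^{2}}\, dt = \frac{b}{2} \int_{-\infty}^{\infty} \cos(b t)\, e^{- t^{2}}\, dt,$$
so $I'(b) = - \frac{b}{2}\, I(b)$.

This is a separable first-order ODE; solving with the initial condition $I(0) = \int_{-\infty}^{\infty} 6 e^{- t^{2}}\,dt = 6 \sqrt{\pi}$ gives
$$I(b) = 6 \sqrt{\pi} e^{- \frac{b^{2}}{4}}.$$

Setting $b = 4$:
$$I = \frac{6 \sqrt{\pi}}{e^{4}}.$$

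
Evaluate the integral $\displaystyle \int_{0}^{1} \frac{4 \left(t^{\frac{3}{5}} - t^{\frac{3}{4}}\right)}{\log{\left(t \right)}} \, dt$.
$- \log{\left(\frac{1500625}{1048576} \right)}$

Introduce a parameter $a$ in the exponent: let $I(a) = \int_{0}^{1} \frac{4 \left(t^{\frac{3}{5}} - t^{a}\right)}{\log{\left(t \right)}} \, dt$.

Since $\dfrac{\partial}{\partial a}\,t^{a} = t^{a} \ln t$, the $\ln t$ in the denominator cancels and
$$\frac{dI}{da} = \int_{0}^{1} -4 t^{a} \, dt = -4 \left[\frac{t^{a+1}}{a+1}\right]_0^1 = - \frac{4}{a + 1}.$$

Integrating with respect to $a$ gives $I(a) = - \log{\left(\frac{625 \left(a + 1\right)^{4}}{4096} \right)} + C$.

At $a = \frac{3}{5}$ the integrand is identically $0$, so $I(\frac{3}{5}) = 0$. The closed form gives $0$, hence $C = 0$.

Setting $a = \frac{3}{4}$:
$$I = - \log{\left(\frac{1500625}{1048576} \right)}.$$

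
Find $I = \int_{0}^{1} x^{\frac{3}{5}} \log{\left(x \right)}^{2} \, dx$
$\frac{125}{256}$

Consider the simpler parametrised integral
$$J(a) = \int_{0}^{1} x^{a} \, dx = \frac{1}{a + 1}.$$

Differentiating under the integral sign brings down a factor of $\ln x$:
$$\frac{dJ}{da} = \int_{0}^{1} x^{a} \log{\left(x \right)} \, dx = - \frac{1}{\left(a + 1\right)^{2}}.$$

Repeating twice in total — each differentiation brings down another $\ln x$ — gives
$$\frac{d^{2}J}{da^{2}} = \int_{0}^{1} x^{a} \log{\left(x \right)}^{2} \, dx = \frac{2}{\left(a + 1\right)^{3}},$$
and the integrand here is exactly the target integrand, so $I = \frac{2}{\left(a + 1\right)^{3}}$.

Setting $a = \frac{3}{5}$:
$$I = \frac{125}{256}.$$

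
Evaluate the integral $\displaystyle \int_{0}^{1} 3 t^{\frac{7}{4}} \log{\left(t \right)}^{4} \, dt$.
$\frac{73728}{161051}$

Consider the simpler parametrised integral
$$J(a) = \int_{0}^{1} 3 t^{a} \, dt = \frac{3}{a + 1}.$$

Differentiating under the integral sign brings down a factor of $\ln t$:
$$\frac{dJ}{da} = \int_{0}^{1} 3 t^{a} \log{\left(t \right)} \, dt = - \frac{3}{\left(a + 1\right)^{2}}.$$

Repeating $4$ times in total — each differentiation brings down another $\ln t$ — gives
$$\frac{d^{4}J}{da^{4}} = \int_{0}^{1} 3 t^{a} \log{\left(t \right)}^{4} \, dt = \frac{72}{\left(a + 1\right)^{5}},$$
and the integrand here is exactly the target integrand, so $I = \frac{72}{\left(a + 1\right)^{5}}$.

Setting $a = \frac{7}{4}$:
$$I = \frac{73728}{161051}.$$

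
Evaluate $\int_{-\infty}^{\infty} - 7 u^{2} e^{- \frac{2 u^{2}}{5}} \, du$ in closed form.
$- \frac{35 \sqrt{10} \sqrt{\pi}}{8}$

Begin with the known integral
$$J(a) = \int_{-\infty}^{\infty} - 7 e^{- a u^{2}} \, du = - \frac{7 \sqrt{\pi}}{\sqrt{a}}.$$

Differentiating under the integral sign brings down a factor of $(-u^2)$:
$$\frac{dJ}{da} = \int_{-\infty}^{\infty} 7 u^{2} e^{- a u^{2}} \, du = \frac{7 \sqrt{\pi}}{2 a^{\frac{3}{2}}}.$$

The integral on the left is $-I$, so $I = - \frac{7 \sqrt{\pi}}{2 a^{\frac{3}{2}}}$.

Setting $a = \frac{2}{5}$:
$$I = - \frac{35 \sqrt{10} \sqrt{\pi}}{8}.$$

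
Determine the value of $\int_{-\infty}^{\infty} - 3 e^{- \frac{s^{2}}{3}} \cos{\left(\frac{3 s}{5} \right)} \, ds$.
$- \frac{3 \sqrt{3} \sqrt{\pi}}{e^{\frac{27}{100}}}$

Treat the cosine frequency as a parameter and define $I(b) = \int_{-\infty}^{\infty} - 3 e^{- \frac{s^{2}}{3}} \cos{\left(b s \right)} \, ds$.

Differentiating under the integral sign,
$$I'(b) = \int_{-\infty}^{\infty} 3 s e^{- \frac{s^{2}}{3}} \sin{\left(b s \right)} \, ds.$$

Integrate $\int_{-\infty}^{\infty} s \sin(b s)\, e^{- \frac{s^{2}}{3}}\, ds$ by parts with $u = \sin(b s)$ and $dv = s\, e^{- \frac{s^{2}}{3}}\, ds$, giving $v = - \frac{3 e^{- \frac{s^{2}}{3}}}{2}$. The boundary term vanishes and
$$\int_{-\infty}^{\infty} s \sin(b s)\, e^{- \frac{s^{2}}{3}}\, ds = \frac{3 b}{2} \int_{-\infty}^{\infty} \cos(b s)\, e^{- \frac{s^{2}}{3}}\, ds,$$
so $I'(b) = - \frac{3 b}{2}\, I(b)$.

This is a separable first-order ODE; solving with the initial condition $I(0) = \int_{-\infty}^{\infty} - 3 e^{- \frac{s^{2}}{3}}\,ds = - 3 \sqrt{3} \sqrt{\pi}$ gives
$$I(b) = - 3 \sqrt{3} \sqrt{\pi} e^{- \frac{3 b^{2}}{4}}.$$

Setting $b = \frac{3}{5}$:
$$I = - \frac{3 \sqrt{3} \sqrt{\pi}}{e^{\frac{27}{100}}}.$$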